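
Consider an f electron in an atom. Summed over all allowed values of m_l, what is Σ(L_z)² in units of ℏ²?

For an f orbital, l = 3.
The allowed m_l values are -3, -2, -1, 0, 1, 2, 3.
Summing m² from −3 to 3: Σ m_l² = 28.

Σ(L_z)² = 28 ℏ²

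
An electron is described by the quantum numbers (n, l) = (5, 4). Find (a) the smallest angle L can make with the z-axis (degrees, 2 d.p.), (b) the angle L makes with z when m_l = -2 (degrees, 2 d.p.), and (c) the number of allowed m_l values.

cos θ_min = 4/√20, so θ_min ≈ 26.57°.
For m_l = -2: cos θ = -2/√20, θ ≈ 116.57°.
There are 2l+1 = 9 values of m_l.

θ_min ≈ 26.57°; θ(m_l=-2) ≈ 116.57°; 9 values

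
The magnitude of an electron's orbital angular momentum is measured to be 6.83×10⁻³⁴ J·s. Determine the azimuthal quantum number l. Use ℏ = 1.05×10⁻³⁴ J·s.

In units of ℏ, |L| ≈ 6.505.
(|L|/ℏ)² = l(l+1) ≈ 42.31 ⇒ l = 6.

l = 6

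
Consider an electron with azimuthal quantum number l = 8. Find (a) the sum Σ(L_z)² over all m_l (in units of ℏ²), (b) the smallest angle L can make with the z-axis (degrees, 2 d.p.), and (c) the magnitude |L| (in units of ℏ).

Σ(L_z)² = 408 ℏ²; θ_min ≈ 19.47°; |L| = 6√2 ℏ ≈ 8.485ℏ

Σ m_l² = 408, so Σ(L_z)² = 408 ℏ².
cos θ_min = 8/√72, so θ_min ≈ 19.47°.
|L| = ℏ√(8·9) = 6√2 ℏ ≈ 8.485ℏ.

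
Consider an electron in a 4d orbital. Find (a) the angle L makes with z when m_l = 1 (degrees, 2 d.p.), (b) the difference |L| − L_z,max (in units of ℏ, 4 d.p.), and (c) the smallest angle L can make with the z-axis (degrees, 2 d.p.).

4d means n = 4, l = 2.
For m_l = 1: cos θ = 1/√6, θ ≈ 65.91°.
|L| − L_z,max = (√6 − 2)ℏ ≈ 0.4495ℏ.
cos θ_min = 2/√6, so θ_min ≈ 35.26°.

θ(m_l=1) ≈ 65.91°; |L|−L_z,max ≈ 0.4495ℏ; θ_min ≈ 35.26°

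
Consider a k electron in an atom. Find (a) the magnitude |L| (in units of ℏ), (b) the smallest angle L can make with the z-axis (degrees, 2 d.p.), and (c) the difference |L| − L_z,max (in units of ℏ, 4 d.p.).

The letter k corresponds to l = 7.
|L| = ℏ√(7·8) = 2√14 ℏ ≈ 7.483ℏ.
cos θ_min = 7/√56, so θ_min ≈ 20.70°.
|L| − L_z,max = (2√14 − 7)ℏ ≈ 0.4833ℏ.

|L| = 2√14 ℏ ≈ 7.483ℏ; θ_min ≈ 20.70°; |L|−L_z,max ≈ 0.4833ℏ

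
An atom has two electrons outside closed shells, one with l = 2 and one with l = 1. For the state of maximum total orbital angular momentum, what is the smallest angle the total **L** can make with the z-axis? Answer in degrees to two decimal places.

L runs from |2 − 1| = 1 to 2 + 1 = 3.
L ∈ {1, 2, 3}.
The maximum is L = 3, with |L_tot| = ℏ√(3·4) = 2√3 ℏ.
The minimum angle with z is arccos(3/√12) ≈ 30.00°.

θ_min ≈ 30.00°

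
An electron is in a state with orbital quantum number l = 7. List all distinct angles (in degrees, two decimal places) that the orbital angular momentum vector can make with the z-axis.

|L| = ℏ√(l(l+1)) = 2√14 ℏ.
cos θ = m_l/√56 for each m_l ∈ {-7, -6, -5, -4, -3, -2, -1, 0, 1, 2, 3, 4, 5, 6, 7}.

θ ∈ {20.70°, 36.70°, 48.08°, 57.69°, 66.37°, 74.50°, 82.32°, 90.00°, 97.68°, 105.50°, 113.63°, 122.31°, 131.92°, 143.30°, 159.30°}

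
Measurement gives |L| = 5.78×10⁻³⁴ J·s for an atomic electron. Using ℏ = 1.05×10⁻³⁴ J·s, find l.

l = 5

Dividing by ℏ: |L|/ℏ ≈ 5.505.
Set l(l+1) = 30.30; the integer solution is l = 5.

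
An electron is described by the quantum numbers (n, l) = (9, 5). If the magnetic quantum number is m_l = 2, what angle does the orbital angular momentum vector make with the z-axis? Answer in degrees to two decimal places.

|L| = √(l(l+1)) ℏ = √30 ℏ.
L_z = m_l ℏ = 2ℏ.
cos θ = L_z/|L| = 2/√30, so θ ≈ 68.58°.

θ ≈ 68.58°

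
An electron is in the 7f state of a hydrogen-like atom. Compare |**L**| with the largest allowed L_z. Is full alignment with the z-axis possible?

No: L_z,max = 3ℏ < |L| = 2√3 ℏ ≈ 3.464ℏ

The 7f subshell has l = 3.
|L| = 2√3 ℏ ≈ 3.4641ℏ, while L_z,max = lℏ = 3ℏ.
Since |L| > L_z,max, the vector can never point exactly along z; the closest it comes is θ_min = arccos(3/√12) ≈ 30.0°.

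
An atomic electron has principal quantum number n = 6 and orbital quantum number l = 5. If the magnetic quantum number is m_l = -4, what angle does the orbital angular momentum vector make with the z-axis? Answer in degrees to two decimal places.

|L| = ℏ√(l(l+1)) = √30 ℏ.
L_z = m_l ℏ = −4ℏ.
cos θ = L_z/|L| = -4/√30, so θ ≈ 136.91°.

θ ≈ 136.91°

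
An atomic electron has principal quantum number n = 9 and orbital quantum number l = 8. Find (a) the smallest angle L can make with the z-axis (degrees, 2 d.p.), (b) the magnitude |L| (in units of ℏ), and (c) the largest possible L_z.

cos θ_min = 8/√72, so θ_min ≈ 19.47°.
|L| = ℏ√(8·9) = 6√2 ℏ ≈ 8.485ℏ.
L_z,max = lℏ = 8ℏ.

θ_min ≈ 19.47°; |L| = 6√2 ℏ ≈ 8.485ℏ; L_z,max = 8ℏ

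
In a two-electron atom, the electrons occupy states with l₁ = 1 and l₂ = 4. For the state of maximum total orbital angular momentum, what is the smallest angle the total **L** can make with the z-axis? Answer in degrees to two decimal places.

Angular momentum addition gives L = |l₁ − l₂|, …, l₁ + l₂.
Allowed values: L = 3, 4, 5.
The maximum is L = 5, with |L_tot| = ℏ√(5·6) = √30 ℏ.
The minimum angle with z is arccos(5/√30) ≈ 24.09°.

θ_min ≈ 24.09°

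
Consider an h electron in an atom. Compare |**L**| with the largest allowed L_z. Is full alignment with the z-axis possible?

No: L_z,max = 5ℏ < |L| = √30 ℏ ≈ 5.477ℏ

H corresponds to l = 5.
|L| = √30 ℏ ≈ 5.4772ℏ, while L_z,max = lℏ = 5ℏ.
Since |L| > L_z,max, the vector can never point exactly along z; the closest it comes is θ_min = arccos(5/√30) ≈ 24.1°.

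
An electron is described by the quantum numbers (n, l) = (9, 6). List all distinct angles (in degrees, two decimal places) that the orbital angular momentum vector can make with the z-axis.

|L|² = l(l+1)ℏ² = 42ℏ², so |L| = √42 ℏ.
cos θ = m_l/√42 for each m_l ∈ {-6, -5, -4, -3, -2, -1, 0, 1, 2, 3, 4, 5, 6}.

θ ∈ {22.21°, 39.51°, 51.89°, 62.42°, 72.02°, 81.12°, 90.00°, 98.88°, 107.98°, 117.58°, 128.11°, 140.49°, 157.79°}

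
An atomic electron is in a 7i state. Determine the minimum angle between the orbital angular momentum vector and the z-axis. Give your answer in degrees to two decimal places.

θ_min ≈ 22.21°

7i means n = 7, l = 6.
|L|² = l(l+1)ℏ² = 42ℏ², so |L| = √42 ℏ.
The smallest angle corresponds to the largest L_z, i.e. m_l = l = 6, giving L_z = 6ℏ.
cos θ_min = 6/√42, so θ_min ≈ 22.21°.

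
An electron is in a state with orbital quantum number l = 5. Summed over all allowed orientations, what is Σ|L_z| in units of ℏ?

Σ|L_z| = 30 ℏ

The allowed m_l values are -5, -4, -3, -2, -1, 0, 1, 2, 3, 4, 5.
Σ|m_l| = l(l+1) = 30.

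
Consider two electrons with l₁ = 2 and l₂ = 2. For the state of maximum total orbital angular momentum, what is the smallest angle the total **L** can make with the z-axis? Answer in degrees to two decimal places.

Angular momentum addition gives L = |l₁ − l₂|, …, l₁ + l₂.
L ∈ {0, 1, 2, 3, 4}.
The maximum is L = 4, with |L_tot| = ℏ√(4·5) = 2√5 ℏ.
The minimum angle with z is arccos(4/√20) ≈ 26.57°.

θ_min ≈ 26.57°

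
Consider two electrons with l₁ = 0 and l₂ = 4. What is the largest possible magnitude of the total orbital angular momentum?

Angular momentum addition gives L = |l₁ − l₂|, …, l₁ + l₂.
L ∈ {4}.
The largest magnitude corresponds to L = 4: |L_tot| = ℏ√(4·5) = 2√5 ℏ.

|L_tot|_max = 2√5 ℏ ≈ 4.472ℏ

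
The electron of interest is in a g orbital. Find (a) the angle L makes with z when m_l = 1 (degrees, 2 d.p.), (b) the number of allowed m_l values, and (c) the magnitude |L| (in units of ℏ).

A g state has l = 4.
For m_l = 1: cos θ = 1/√20, θ ≈ 77.08°.
There are 2l+1 = 9 values of m_l.
|L| = ℏ√(4·5) = 2√5 ℏ ≈ 4.472ℏ.

θ(m_l=1) ≈ 77.08°; 9 values; |L| = 2√5 ℏ ≈ 4.472ℏ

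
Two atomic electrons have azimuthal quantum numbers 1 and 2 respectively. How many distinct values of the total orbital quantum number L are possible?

3

L runs from |1 − 2| = 1 to 1 + 2 = 3.
Allowed values: L = 1, 2, 3.
That is 3 values.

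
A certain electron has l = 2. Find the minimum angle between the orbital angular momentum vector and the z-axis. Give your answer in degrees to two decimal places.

|L|² = l(l+1)ℏ² = 6ℏ², so |L| = √6 ℏ.
The smallest angle corresponds to the largest L_z, i.e. m_l = l = 2, giving L_z = 2ℏ.
cos θ_min = 2/√6, so θ_min ≈ 35.26°.

θ_min ≈ 35.26°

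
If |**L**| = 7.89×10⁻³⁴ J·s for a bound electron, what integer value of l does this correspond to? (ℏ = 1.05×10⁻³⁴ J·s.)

|L|/ℏ = (7.89×10⁻³⁴)/(1.05×10⁻³⁴) ≈ 7.514.
l(l+1) ≈ 7.514² ≈ 56.46, so l = 7.

l = 7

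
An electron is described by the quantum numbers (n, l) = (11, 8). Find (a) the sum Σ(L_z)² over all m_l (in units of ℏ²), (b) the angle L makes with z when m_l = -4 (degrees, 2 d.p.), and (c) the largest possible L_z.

Σ m_l² = 408, so Σ(L_z)² = 408 ℏ².
For m_l = -4: cos θ = -4/√72, θ ≈ 118.13°.
L_z,max = lℏ = 8ℏ.

Σ(L_z)² = 408 ℏ²; θ(m_l=-4) ≈ 118.13°; L_z,max = 8ℏ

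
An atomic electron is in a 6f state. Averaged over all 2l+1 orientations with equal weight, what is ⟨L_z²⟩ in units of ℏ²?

For 6f, l = 3.
The allowed m_l values are -3, -2, -1, 0, 1, 2, 3.
⟨L_z²⟩ = ℏ²·l(l+1)/3 = 4ℏ².

⟨L_z²⟩ = 4 ℏ²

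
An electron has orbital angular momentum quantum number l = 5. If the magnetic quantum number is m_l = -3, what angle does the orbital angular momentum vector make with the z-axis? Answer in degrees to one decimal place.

θ ≈ 123.2°

|L| = √(l(l+1)) ℏ = √30 ℏ.
L_z = m_l ℏ = −3ℏ.
cos θ = L_z/|L| = -3/√30, so θ ≈ 123.2°.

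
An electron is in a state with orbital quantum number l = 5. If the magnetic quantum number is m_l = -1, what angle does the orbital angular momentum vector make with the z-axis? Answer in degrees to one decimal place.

θ ≈ 100.5°

|L| = √(l(l+1)) ℏ = √30 ℏ.
L_z = m_l ℏ = −1ℏ.
cos θ = L_z/|L| = -1/√30, so θ ≈ 100.5°.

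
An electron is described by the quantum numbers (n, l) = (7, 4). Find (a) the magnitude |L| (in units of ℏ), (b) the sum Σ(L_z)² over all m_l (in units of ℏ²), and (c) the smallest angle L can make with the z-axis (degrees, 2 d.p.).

|L| = ℏ√(4·5) = 2√5 ℏ ≈ 4.472ℏ.
Σ m_l² = 60, so Σ(L_z)² = 60 ℏ².
cos θ_min = 4/√20, so θ_min ≈ 26.57°.

|L| = 2√5 ℏ ≈ 4.472ℏ; Σ(L_z)² = 60 ℏ²; θ_min ≈ 26.57°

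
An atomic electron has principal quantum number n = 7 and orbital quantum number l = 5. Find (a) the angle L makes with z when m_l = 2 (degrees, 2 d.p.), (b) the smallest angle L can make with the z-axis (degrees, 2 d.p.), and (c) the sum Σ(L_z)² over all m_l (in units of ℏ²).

For m_l = 2: cos θ = 2/√30, θ ≈ 68.58°.
cos θ_min = 5/√30, so θ_min ≈ 24.09°.
Σ m_l² = 110, so Σ(L_z)² = 110 ℏ².

θ(m_l=2) ≈ 68.58°; θ_min ≈ 24.09°; Σ(L_z)² = 110 ℏ²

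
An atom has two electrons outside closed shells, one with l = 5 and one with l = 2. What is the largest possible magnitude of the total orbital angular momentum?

By the triangle rule, |l₁ − l₂| ≤ L ≤ l₁ + l₂.
Allowed values: L = 3, 4, 5, 6, 7.
The largest magnitude corresponds to L = 7: |L_tot| = ℏ√(7·8) = 2√14 ℏ.

|L_tot|_max = 2√14 ℏ ≈ 7.483ℏ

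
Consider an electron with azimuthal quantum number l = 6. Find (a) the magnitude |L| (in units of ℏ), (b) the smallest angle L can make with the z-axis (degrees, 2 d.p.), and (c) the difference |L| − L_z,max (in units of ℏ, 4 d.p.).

|L| = √42 ℏ ≈ 6.481ℏ; θ_min ≈ 22.21°; |L|−L_z,max ≈ 0.4807ℏ

|L| = ℏ√(6·7) = √42 ℏ ≈ 6.481ℏ.
cos θ_min = 6/√42, so θ_min ≈ 22.21°.
|L| − L_z,max = (√42 − 6)ℏ ≈ 0.4807ℏ.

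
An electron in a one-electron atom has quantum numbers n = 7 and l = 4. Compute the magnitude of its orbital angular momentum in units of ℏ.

|L| = 2√5 ℏ ≈ 4.472ℏ

|L| = ℏ√(l(l+1)) = ℏ√(4·5) = 2√5 ℏ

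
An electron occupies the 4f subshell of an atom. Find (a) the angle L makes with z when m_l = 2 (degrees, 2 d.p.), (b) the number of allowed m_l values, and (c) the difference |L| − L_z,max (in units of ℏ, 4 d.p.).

The 4f subshell has l = 3.
For m_l = 2: cos θ = 2/√12, θ ≈ 54.74°.
There are 2l+1 = 7 values of m_l.
|L| − L_z,max = (2√3 − 3)ℏ ≈ 0.4641ℏ.

θ(m_l=2) ≈ 54.74°; 7 values; |L|−L_z,max ≈ 0.4641ℏ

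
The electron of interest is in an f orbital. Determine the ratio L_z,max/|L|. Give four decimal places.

For an f orbital, l = 3.
|L| = 2√3 ℏ ≈ 3.4641ℏ, while L_z,max = lℏ = 3ℏ.
L_z,max/|L| = 3/√12 = 0.8660.

L_z,max/|L| = 0.8660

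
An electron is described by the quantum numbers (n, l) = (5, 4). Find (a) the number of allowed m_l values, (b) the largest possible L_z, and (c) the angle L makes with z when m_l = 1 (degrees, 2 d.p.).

9 values; L_z,max = 4ℏ; θ(m_l=1) ≈ 77.08°

There are 2l+1 = 9 values of m_l.
L_z,max = lℏ = 4ℏ.
For m_l = 1: cos θ = 1/√20, θ ≈ 77.08°.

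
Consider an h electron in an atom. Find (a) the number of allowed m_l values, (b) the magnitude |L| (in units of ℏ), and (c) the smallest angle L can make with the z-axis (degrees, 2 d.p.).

An h state has l = 5.
There are 2l+1 = 11 values of m_l.
|L| = ℏ√(5·6) = √30 ℏ ≈ 5.477ℏ.
cos θ_min = 5/√30, so θ_min ≈ 24.09°.

11 values; |L| = √30 ℏ ≈ 5.477ℏ; θ_min ≈ 24.09°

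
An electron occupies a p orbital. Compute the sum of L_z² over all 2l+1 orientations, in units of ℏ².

Σ(L_z)² = 2 ℏ²

For a p orbital, l = 1.
m_l runs from −1 to 1, i.e. {-1, 0, 1}.
Summing m² from −1 to 1: Σ m_l² = 2.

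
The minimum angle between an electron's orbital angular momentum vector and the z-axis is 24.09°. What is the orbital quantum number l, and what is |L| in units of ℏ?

cos²θ_min = l/(l+1) = 0.8334.
Thus l = 0.8334/(1 − 0.8334) ≈ 5.
Then |L| = ℏ√(5·6) = √30 ℏ.

l = 5, |L| = √30 ℏ ≈ 5.477ℏ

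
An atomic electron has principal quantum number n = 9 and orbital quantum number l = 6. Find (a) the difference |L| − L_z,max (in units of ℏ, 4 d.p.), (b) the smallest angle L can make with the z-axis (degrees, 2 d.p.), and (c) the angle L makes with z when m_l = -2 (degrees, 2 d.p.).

|L| − L_z,max = (√42 − 6)ℏ ≈ 0.4807ℏ.
cos θ_min = 6/√42, so θ_min ≈ 22.21°.
For m_l = -2: cos θ = -2/√42, θ ≈ 107.98°.

|L|−L_z,max ≈ 0.4807ℏ; θ_min ≈ 22.21°; θ(m_l=-2) ≈ 107.98°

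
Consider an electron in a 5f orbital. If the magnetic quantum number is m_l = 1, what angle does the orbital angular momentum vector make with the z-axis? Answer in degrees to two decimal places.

θ ≈ 73.22°

The 5f subshell has l = 3.
|L| = ℏ√(l(l+1)) = 2√3 ℏ.
L_z = m_l ℏ = 1ℏ.
cos θ = L_z/|L| = 1/√12, so θ ≈ 73.22°.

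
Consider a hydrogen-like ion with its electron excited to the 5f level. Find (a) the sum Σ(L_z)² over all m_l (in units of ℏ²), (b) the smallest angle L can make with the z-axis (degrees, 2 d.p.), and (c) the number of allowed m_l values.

Σ(L_z)² = 28 ℏ²; θ_min ≈ 30.00°; 7 values

The 5f level has l = 3.
Σ m_l² = 28, so Σ(L_z)² = 28 ℏ².
cos θ_min = 3/√12, so θ_min ≈ 30.00°.
There are 2l+1 = 7 values of m_l.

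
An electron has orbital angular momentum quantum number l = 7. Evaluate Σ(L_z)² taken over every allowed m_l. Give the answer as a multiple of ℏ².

Σ(L_z)² = 280 ℏ²

m_l runs from −7 to 7, i.e. {-7, -6, -5, -4, -3, -2, -1, 0, 1, 2, 3, 4, 5, 6, 7}.
Summing m² from −7 to 7: Σ m_l² = 280.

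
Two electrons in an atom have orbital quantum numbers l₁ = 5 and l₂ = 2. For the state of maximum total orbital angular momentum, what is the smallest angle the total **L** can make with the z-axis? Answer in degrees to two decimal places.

θ_min ≈ 20.70°

The total orbital quantum number L ranges from |l₁ − l₂| to l₁ + l₂ in integer steps.
So L can be 3, 4, 5, 6, 7.
The maximum is L = 7, with |L_tot| = ℏ√(7·8) = 2√14 ℏ.
The minimum angle with z is arccos(7/√56) ≈ 20.70°.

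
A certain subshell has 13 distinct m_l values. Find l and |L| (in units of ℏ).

l = 6, |L| = √42 ℏ ≈ 6.481ℏ

2l + 1 = 13 ⇒ l = 6.
|L| = ℏ√(l(l+1)) = ℏ√(6·7) = √42 ℏ.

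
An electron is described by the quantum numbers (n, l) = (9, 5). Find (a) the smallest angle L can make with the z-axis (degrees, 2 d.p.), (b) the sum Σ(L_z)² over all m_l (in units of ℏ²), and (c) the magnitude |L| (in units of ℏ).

cos θ_min = 5/√30, so θ_min ≈ 24.09°.
Σ m_l² = 110, so Σ(L_z)² = 110 ℏ².
|L| = ℏ√(5·6) = √30 ℏ ≈ 5.477ℏ.

θ_min ≈ 24.09°; Σ(L_z)² = 110 ℏ²; |L| = √30 ℏ ≈ 5.477ℏ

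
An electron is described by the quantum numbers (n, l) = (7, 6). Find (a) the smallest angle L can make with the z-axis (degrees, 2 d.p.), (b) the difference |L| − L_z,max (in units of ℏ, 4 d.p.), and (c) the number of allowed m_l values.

cos θ_min = 6/√42, so θ_min ≈ 22.21°.
|L| − L_z,max = (√42 − 6)ℏ ≈ 0.4807ℏ.
There are 2l+1 = 13 values of m_l.

θ_min ≈ 22.21°; |L|−L_z,max ≈ 0.4807ℏ; 13 values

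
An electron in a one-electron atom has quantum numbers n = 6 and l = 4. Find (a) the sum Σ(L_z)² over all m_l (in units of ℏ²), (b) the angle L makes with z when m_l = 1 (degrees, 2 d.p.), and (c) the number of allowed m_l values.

Σ(L_z)² = 60 ℏ²; θ(m_l=1) ≈ 77.08°; 9 values

Σ m_l² = 60, so Σ(L_z)² = 60 ℏ².
For m_l = 1: cos θ = 1/√20, θ ≈ 77.08°.
There are 2l+1 = 9 values of m_l.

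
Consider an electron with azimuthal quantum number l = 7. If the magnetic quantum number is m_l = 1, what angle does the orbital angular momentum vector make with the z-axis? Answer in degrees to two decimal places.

θ ≈ 82.32°

|L|² = l(l+1)ℏ² = 56ℏ², so |L| = 2√14 ℏ.
L_z = m_l ℏ = 1ℏ.
cos θ = L_z/|L| = 1/√56, so θ ≈ 82.32°.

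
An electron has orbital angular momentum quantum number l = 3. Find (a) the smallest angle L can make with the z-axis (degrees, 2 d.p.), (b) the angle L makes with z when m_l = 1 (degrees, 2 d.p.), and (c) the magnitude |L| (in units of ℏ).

cos θ_min = 3/√12, so θ_min ≈ 30.00°.
For m_l = 1: cos θ = 1/√12, θ ≈ 73.22°.
|L| = ℏ√(3·4) = 2√3 ℏ ≈ 3.464ℏ.

θ_min ≈ 30.00°; θ(m_l=1) ≈ 73.22°; |L| = 2√3 ℏ ≈ 3.464ℏ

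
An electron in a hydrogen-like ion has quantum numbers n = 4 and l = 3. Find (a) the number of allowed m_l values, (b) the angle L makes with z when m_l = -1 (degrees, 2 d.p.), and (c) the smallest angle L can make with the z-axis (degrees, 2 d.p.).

7 values; θ(m_l=-1) ≈ 106.78°; θ_min ≈ 30.00°

There are 2l+1 = 7 values of m_l.
For m_l = -1: cos θ = -1/√12, θ ≈ 106.78°.
cos θ_min = 3/√12, so θ_min ≈ 30.00°.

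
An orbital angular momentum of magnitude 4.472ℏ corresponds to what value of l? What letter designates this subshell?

l = 4 (g orbital)

Since |L|² = l(l+1)ℏ², l(l+1) = 20.
The positive root is l = 4.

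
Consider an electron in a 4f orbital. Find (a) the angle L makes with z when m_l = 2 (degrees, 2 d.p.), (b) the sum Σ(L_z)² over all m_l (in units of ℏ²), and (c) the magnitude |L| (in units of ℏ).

For 4f, l = 3.
For m_l = 2: cos θ = 2/√12, θ ≈ 54.74°.
Σ m_l² = 28, so Σ(L_z)² = 28 ℏ².
|L| = ℏ√(3·4) = 2√3 ℏ ≈ 3.464ℏ.

θ(m_l=2) ≈ 54.74°; Σ(L_z)² = 28 ℏ²; |L| = 2√3 ℏ ≈ 3.464ℏ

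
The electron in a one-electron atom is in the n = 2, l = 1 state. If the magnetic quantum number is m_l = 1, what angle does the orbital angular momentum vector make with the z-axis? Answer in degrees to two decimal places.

|L|² = l(l+1)ℏ² = 2ℏ², so |L| = √2 ℏ.
L_z = m_l ℏ = 1ℏ.
cos θ = L_z/|L| = 1/√2, so θ ≈ 45.00°.

θ ≈ 45.00°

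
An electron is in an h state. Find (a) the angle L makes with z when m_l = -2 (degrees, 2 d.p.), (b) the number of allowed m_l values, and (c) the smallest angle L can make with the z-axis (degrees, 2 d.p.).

θ(m_l=-2) ≈ 111.42°; 11 values; θ_min ≈ 24.09°

The letter h corresponds to l = 5.
For m_l = -2: cos θ = -2/√30, θ ≈ 111.42°.
There are 2l+1 = 11 values of m_l.
cos θ_min = 5/√30, so θ_min ≈ 24.09°.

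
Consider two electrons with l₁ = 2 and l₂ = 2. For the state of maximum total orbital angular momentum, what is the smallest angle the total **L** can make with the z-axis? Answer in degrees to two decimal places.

θ_min ≈ 26.57°

By the triangle rule, |l₁ − l₂| ≤ L ≤ l₁ + l₂.
So L can be 0, 1, 2, 3, 4.
The maximum is L = 4, with |L_tot| = ℏ√(4·5) = 2√5 ℏ.
The minimum angle with z is arccos(4/√20) ≈ 26.57°.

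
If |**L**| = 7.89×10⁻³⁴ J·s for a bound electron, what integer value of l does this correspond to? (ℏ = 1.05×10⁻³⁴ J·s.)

l = 7

Dividing by ℏ: |L|/ℏ ≈ 7.514.
l(l+1) ≈ 7.514² ≈ 56.46, so l = 7.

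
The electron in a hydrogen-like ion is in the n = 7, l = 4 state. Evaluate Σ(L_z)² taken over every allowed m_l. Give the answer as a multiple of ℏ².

m_l ∈ {-4, -3, -2, -1, 0, 1, 2, 3, 4}.
Σ m_l² = l(l+1)(2l+1)/3 = 4·5·9/3 = 60.

Σ(L_z)² = 60 ℏ²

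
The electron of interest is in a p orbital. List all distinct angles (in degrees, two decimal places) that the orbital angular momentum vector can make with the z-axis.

θ ∈ {45.00°, 90.00°, 135.00°}

For a p orbital, l = 1.
|L|² = l(l+1)ℏ² = 2ℏ², so |L| = √2 ℏ.
cos θ = m_l/√2 for each m_l ∈ {-1, 0, 1}.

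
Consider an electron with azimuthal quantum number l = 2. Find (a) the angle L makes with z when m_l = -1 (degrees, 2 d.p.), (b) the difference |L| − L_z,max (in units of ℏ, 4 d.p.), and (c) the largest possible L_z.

For m_l = -1: cos θ = -1/√6, θ ≈ 114.09°.
|L| − L_z,max = (√6 − 2)ℏ ≈ 0.4495ℏ.
L_z,max = lℏ = 2ℏ.

θ(m_l=-1) ≈ 114.09°; |L|−L_z,max ≈ 0.4495ℏ; L_z,max = 2ℏ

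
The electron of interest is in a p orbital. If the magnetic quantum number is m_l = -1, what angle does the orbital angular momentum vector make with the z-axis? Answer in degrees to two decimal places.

A p state has l = 1.
|L| = ℏ√(l(l+1)) = √2 ℏ.
L_z = m_l ℏ = −1ℏ.
cos θ = L_z/|L| = -1/√2, so θ ≈ 135.00°.

θ ≈ 135.00°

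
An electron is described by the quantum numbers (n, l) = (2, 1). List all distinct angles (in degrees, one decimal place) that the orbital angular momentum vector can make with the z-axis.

|L|² = l(l+1)ℏ² = 2ℏ², so |L| = √2 ℏ.
cos θ = m_l/√2 for each m_l ∈ {-1, 0, 1}.

θ ∈ {45.0°, 90.0°, 135.0°}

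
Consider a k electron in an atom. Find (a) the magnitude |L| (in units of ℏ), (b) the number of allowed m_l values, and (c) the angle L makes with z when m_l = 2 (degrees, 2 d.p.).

|L| = 2√14 ℏ ≈ 7.483ℏ; 15 values; θ(m_l=2) ≈ 74.50°

For a k orbital, l = 7.
|L| = ℏ√(7·8) = 2√14 ℏ ≈ 7.483ℏ.
There are 2l+1 = 15 values of m_l.
For m_l = 2: cos θ = 2/√56, θ ≈ 74.50°.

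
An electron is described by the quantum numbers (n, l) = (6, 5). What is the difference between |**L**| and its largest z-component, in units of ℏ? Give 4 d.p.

|L| − L_z,max ≈ 0.4772ℏ

|L| = √30 ℏ ≈ 5.4772ℏ, while L_z,max = lℏ = 5ℏ.
The difference is (√30 − 5)ℏ ≈ 0.4772ℏ.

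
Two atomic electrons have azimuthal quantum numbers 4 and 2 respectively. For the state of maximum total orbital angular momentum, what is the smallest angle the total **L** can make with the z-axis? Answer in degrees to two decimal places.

θ_min ≈ 22.21°

L runs from |4 − 2| = 2 to 4 + 2 = 6.
L ∈ {2, 3, 4, 5, 6}.
The maximum is L = 6, with |L_tot| = ℏ√(6·7) = √42 ℏ.
The minimum angle with z is arccos(6/√42) ≈ 22.21°.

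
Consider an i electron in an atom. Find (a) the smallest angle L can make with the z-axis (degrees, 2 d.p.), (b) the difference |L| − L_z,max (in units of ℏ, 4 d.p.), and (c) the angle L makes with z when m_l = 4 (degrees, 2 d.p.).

θ_min ≈ 22.21°; |L|−L_z,max ≈ 0.4807ℏ; θ(m_l=4) ≈ 51.89°

The letter i corresponds to l = 6.
cos θ_min = 6/√42, so θ_min ≈ 22.21°.
|L| − L_z,max = (√42 − 6)ℏ ≈ 0.4807ℏ.
For m_l = 4: cos θ = 4/√42, θ ≈ 51.89°.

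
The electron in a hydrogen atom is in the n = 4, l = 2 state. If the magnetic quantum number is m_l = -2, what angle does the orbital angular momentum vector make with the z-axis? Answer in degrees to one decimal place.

|L| = √(l(l+1)) ℏ = √6 ℏ.
L_z = m_l ℏ = −2ℏ.
cos θ = L_z/|L| = -2/√6, so θ ≈ 144.7°.

θ ≈ 144.7°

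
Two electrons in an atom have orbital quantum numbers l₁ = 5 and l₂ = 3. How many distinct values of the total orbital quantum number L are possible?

By the triangle rule, |l₁ − l₂| ≤ L ≤ l₁ + l₂.
Allowed values: L = 2, 3, 4, 5, 6, 7, 8.
That is 7 values.

7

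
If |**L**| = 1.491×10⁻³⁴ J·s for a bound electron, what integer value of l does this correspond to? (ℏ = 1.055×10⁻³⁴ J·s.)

l = 1

|L|/ℏ = (1.491×10⁻³⁴)/(1.055×10⁻³⁴) ≈ 1.413.
Set l(l+1) = 2.00; the integer solution is l = 1.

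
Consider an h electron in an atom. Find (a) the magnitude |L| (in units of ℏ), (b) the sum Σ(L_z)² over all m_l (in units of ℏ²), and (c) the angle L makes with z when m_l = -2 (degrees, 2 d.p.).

The letter h corresponds to l = 5.
|L| = ℏ√(5·6) = √30 ℏ ≈ 5.477ℏ.
Σ m_l² = 110, so Σ(L_z)² = 110 ℏ².
For m_l = -2: cos θ = -2/√30, θ ≈ 111.42°.

|L| = √30 ℏ ≈ 5.477ℏ; Σ(L_z)² = 110 ℏ²; θ(m_l=-2) ≈ 111.42°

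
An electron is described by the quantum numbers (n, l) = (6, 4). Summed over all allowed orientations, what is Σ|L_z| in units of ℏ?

The allowed m_l values are -4, -3, -2, -1, 0, 1, 2, 3, 4.
Σ|m_l| = l(l+1) = 20.

Σ|L_z| = 20 ℏ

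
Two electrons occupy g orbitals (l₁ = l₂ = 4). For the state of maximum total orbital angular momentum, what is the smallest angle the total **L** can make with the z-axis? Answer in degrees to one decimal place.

θ_min ≈ 19.5°

Angular momentum addition gives L = |l₁ − l₂|, …, l₁ + l₂.
L ∈ {0, 1, 2, 3, 4, 5, 6, 7, 8}.
The maximum is L = 8, with |L_tot| = ℏ√(8·9) = 6√2 ℏ.
The minimum angle with z is arccos(8/√72) ≈ 19.5°.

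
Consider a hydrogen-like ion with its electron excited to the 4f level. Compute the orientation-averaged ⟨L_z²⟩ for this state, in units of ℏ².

⟨L_z²⟩ = 4 ℏ²

The 4f level has l = 3.
m_l runs from −3 to 3, i.e. {-3, -2, -1, 0, 1, 2, 3}.
⟨L_z²⟩ = ℏ²·l(l+1)/3 = 4ℏ².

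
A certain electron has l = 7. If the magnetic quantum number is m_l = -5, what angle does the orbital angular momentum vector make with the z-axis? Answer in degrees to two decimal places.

|L| = ℏ√(l(l+1)) = 2√14 ℏ.
L_z = m_l ℏ = −5ℏ.
cos θ = L_z/|L| = -5/√56, so θ ≈ 131.92°.

θ ≈ 131.92°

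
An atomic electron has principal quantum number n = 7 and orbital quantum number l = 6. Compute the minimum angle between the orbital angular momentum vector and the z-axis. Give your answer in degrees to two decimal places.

θ_min ≈ 22.21°

|L|² = l(l+1)ℏ² = 42ℏ², so |L| = √42 ℏ.
The smallest angle corresponds to the largest L_z, i.e. m_l = l = 6, giving L_z = 6ℏ.
cos θ_min = 6/√42, so θ_min ≈ 22.21°.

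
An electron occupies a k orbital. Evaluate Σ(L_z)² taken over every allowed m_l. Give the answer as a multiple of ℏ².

Σ(L_z)² = 280 ℏ²

The letter k corresponds to l = 7.
The allowed m_l values are -7, -6, -5, -4, -3, -2, -1, 0, 1, 2, 3, 4, 5, 6, 7.
Σ m_l² = 2·(1 + 4 + 9 + 16 + 25 + 36 + 49) = 280.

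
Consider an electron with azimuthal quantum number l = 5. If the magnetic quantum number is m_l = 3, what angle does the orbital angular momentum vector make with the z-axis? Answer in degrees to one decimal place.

θ ≈ 56.8°

|L| = √(l(l+1)) ℏ = √30 ℏ.
L_z = m_l ℏ = 3ℏ.
cos θ = L_z/|L| = 3/√30, so θ ≈ 56.8°.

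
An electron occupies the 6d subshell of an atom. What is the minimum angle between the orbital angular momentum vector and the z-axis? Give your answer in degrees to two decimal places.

θ_min ≈ 35.26°

The 6d subshell has l = 2.
|L| = √(l(l+1)) ℏ = √6 ℏ.
The smallest angle corresponds to the largest L_z, i.e. m_l = l = 2, giving L_z = 2ℏ.
cos θ_min = 2/√6, so θ_min ≈ 35.26°.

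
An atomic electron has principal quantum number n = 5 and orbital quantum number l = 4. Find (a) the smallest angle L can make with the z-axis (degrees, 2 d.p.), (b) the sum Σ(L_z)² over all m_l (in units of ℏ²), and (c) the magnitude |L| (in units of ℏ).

θ_min ≈ 26.57°; Σ(L_z)² = 60 ℏ²; |L| = 2√5 ℏ ≈ 4.472ℏ

cos θ_min = 4/√20, so θ_min ≈ 26.57°.
Σ m_l² = 60, so Σ(L_z)² = 60 ℏ².
|L| = ℏ√(4·5) = 2√5 ℏ ≈ 4.472ℏ.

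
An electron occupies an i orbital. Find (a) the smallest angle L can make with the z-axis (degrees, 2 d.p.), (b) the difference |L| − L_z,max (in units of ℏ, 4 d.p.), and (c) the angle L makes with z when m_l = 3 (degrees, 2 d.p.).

θ_min ≈ 22.21°; |L|−L_z,max ≈ 0.4807ℏ; θ(m_l=3) ≈ 62.42°

For an i orbital, l = 6.
cos θ_min = 6/√42, so θ_min ≈ 22.21°.
|L| − L_z,max = (√42 − 6)ℏ ≈ 0.4807ℏ.
For m_l = 3: cos θ = 3/√42, θ ≈ 62.42°.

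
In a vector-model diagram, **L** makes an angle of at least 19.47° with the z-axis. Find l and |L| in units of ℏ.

l = 8, |L| = 6√2 ℏ ≈ 8.485ℏ

cos θ_min = l/√(l(l+1)) = √(l/(l+1)), so l/(l+1) = cos²(19.47°) = 0.8889.
Solving: l = 8.
Then |L| = ℏ√(8·9) = 6√2 ℏ.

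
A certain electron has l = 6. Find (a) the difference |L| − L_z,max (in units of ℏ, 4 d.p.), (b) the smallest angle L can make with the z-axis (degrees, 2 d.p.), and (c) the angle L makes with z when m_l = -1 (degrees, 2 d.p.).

|L|−L_z,max ≈ 0.4807ℏ; θ_min ≈ 22.21°; θ(m_l=-1) ≈ 98.88°

|L| − L_z,max = (√42 − 6)ℏ ≈ 0.4807ℏ.
cos θ_min = 6/√42, so θ_min ≈ 22.21°.
For m_l = -1: cos θ = -1/√42, θ ≈ 98.88°.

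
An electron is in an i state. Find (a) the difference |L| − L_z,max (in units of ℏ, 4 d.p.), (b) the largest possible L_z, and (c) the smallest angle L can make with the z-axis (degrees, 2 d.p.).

|L|−L_z,max ≈ 0.4807ℏ; L_z,max = 6ℏ; θ_min ≈ 22.21°

The letter i corresponds to l = 6.
|L| − L_z,max = (√42 − 6)ℏ ≈ 0.4807ℏ.
L_z,max = lℏ = 6ℏ.
cos θ_min = 6/√42, so θ_min ≈ 22.21°.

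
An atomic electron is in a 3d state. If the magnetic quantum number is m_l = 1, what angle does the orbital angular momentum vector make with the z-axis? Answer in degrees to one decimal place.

The 3d subshell has l = 2.
|L| = ℏ√(l(l+1)) = √6 ℏ.
L_z = m_l ℏ = 1ℏ.
cos θ = L_z/|L| = 1/√6, so θ ≈ 65.9°.

θ ≈ 65.9°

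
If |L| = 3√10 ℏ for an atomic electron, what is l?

Since |L|² = l(l+1)ℏ², l(l+1) = 90.
The positive root is l = 9.

l = 9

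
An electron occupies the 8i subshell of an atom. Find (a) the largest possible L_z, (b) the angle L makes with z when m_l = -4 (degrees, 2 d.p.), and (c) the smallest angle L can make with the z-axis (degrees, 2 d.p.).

For 8i, l = 6.
L_z,max = lℏ = 6ℏ.
For m_l = -4: cos θ = -4/√42, θ ≈ 128.11°.
cos θ_min = 6/√42, so θ_min ≈ 22.21°.

L_z,max = 6ℏ; θ(m_l=-4) ≈ 128.11°; θ_min ≈ 22.21°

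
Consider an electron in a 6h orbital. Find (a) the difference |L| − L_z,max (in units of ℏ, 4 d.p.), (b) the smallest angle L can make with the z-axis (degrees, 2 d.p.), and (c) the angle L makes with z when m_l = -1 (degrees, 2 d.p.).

|L|−L_z,max ≈ 0.4772ℏ; θ_min ≈ 24.09°; θ(m_l=-1) ≈ 100.52°

6h means n = 6, l = 5.
|L| − L_z,max = (√30 − 5)ℏ ≈ 0.4772ℏ.
cos θ_min = 5/√30, so θ_min ≈ 24.09°.
For m_l = -1: cos θ = -1/√30, θ ≈ 100.52°.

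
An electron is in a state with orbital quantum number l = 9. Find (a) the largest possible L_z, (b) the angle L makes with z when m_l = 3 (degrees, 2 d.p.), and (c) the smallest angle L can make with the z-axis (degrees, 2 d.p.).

L_z,max = 9ℏ; θ(m_l=3) ≈ 71.57°; θ_min ≈ 18.43°

L_z,max = lℏ = 9ℏ.
For m_l = 3: cos θ = 3/√90, θ ≈ 71.57°.
cos θ_min = 9/√90, so θ_min ≈ 18.43°.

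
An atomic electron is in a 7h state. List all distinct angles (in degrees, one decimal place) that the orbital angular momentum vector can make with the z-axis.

7h means n = 7, l = 5.
|L| = √(l(l+1)) ℏ = √30 ℏ.
cos θ = m_l/√30 for each m_l ∈ {-5, -4, -3, -2, -1, 0, 1, 2, 3, 4, 5}.

θ ∈ {24.1°, 43.1°, 56.8°, 68.6°, 79.5°, 90.0°, 100.5°, 111.4°, 123.2°, 136.9°, 155.9°}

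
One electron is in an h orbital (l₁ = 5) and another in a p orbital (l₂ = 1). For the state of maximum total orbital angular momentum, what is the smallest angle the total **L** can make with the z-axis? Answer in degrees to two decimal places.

θ_min ≈ 22.21°

Angular momentum addition gives L = |l₁ − l₂|, …, l₁ + l₂.
L ∈ {4, 5, 6}.
The maximum is L = 6, with |L_tot| = ℏ√(6·7) = √42 ℏ.
The minimum angle with z is arccos(6/√42) ≈ 22.21°.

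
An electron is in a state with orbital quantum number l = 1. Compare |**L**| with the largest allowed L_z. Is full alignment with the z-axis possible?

|L| = √2 ℏ ≈ 1.4142ℏ, while L_z,max = lℏ = 1ℏ.
Since |L| > L_z,max, the vector can never point exactly along z; the closest it comes is θ_min = arccos(1/√2) ≈ 45.0°.

No: L_z,max = 1ℏ < |L| = √2 ℏ ≈ 1.414ℏ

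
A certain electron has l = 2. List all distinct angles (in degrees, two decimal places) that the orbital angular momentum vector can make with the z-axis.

|L| = √(l(l+1)) ℏ = √6 ℏ.
cos θ = m_l/√6 for each m_l ∈ {-2, -1, 0, 1, 2}.

θ ∈ {35.26°, 65.91°, 90.00°, 114.09°, 144.74°}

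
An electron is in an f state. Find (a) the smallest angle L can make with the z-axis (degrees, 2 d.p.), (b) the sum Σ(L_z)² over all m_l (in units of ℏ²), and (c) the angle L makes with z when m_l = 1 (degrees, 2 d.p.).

For an f orbital, l = 3.
cos θ_min = 3/√12, so θ_min ≈ 30.00°.
Σ m_l² = 28, so Σ(L_z)² = 28 ℏ².
For m_l = 1: cos θ = 1/√12, θ ≈ 73.22°.

θ_min ≈ 30.00°; Σ(L_z)² = 28 ℏ²; θ(m_l=1) ≈ 73.22°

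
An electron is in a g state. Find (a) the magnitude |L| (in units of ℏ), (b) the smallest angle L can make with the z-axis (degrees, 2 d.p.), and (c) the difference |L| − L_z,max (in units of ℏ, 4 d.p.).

The letter g corresponds to l = 4.
|L| = ℏ√(4·5) = 2√5 ℏ ≈ 4.472ℏ.
cos θ_min = 4/√20, so θ_min ≈ 26.57°.
|L| − L_z,max = (2√5 − 4)ℏ ≈ 0.4721ℏ.

|L| = 2√5 ℏ ≈ 4.472ℏ; θ_min ≈ 26.57°; |L|−L_z,max ≈ 0.4721ℏ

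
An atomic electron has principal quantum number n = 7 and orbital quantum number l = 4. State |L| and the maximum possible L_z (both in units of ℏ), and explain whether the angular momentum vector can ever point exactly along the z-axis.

|L| = 2√5 ℏ ≈ 4.4721ℏ, while L_z,max = lℏ = 4ℏ.
Since |L| > L_z,max, the vector can never point exactly along z; the closest it comes is θ_min = arccos(4/√20) ≈ 26.6°.

No: L_z,max = 4ℏ < |L| = 2√5 ℏ ≈ 4.472ℏ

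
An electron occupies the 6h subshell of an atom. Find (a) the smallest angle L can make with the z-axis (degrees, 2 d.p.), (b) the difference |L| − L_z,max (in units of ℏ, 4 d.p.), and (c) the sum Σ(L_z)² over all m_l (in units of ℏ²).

θ_min ≈ 24.09°; |L|−L_z,max ≈ 0.4772ℏ; Σ(L_z)² = 110 ℏ²

For 6h, l = 5.
cos θ_min = 5/√30, so θ_min ≈ 24.09°.
|L| − L_z,max = (√30 − 5)ℏ ≈ 0.4772ℏ.
Σ m_l² = 110, so Σ(L_z)² = 110 ℏ².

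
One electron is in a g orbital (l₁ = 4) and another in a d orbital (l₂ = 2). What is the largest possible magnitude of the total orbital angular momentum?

The total orbital quantum number L ranges from |l₁ − l₂| to l₁ + l₂ in integer steps.
Allowed values: L = 2, 3, 4, 5, 6.
The largest magnitude corresponds to L = 6: |L_tot| = ℏ√(6·7) = √42 ℏ.

|L_tot|_max = √42 ℏ ≈ 6.481ℏ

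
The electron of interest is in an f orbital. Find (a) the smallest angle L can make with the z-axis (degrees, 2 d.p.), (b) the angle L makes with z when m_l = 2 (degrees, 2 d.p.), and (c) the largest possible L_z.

θ_min ≈ 30.00°; θ(m_l=2) ≈ 54.74°; L_z,max = 3ℏ

An f state has l = 3.
cos θ_min = 3/√12, so θ_min ≈ 30.00°.
For m_l = 2: cos θ = 2/√12, θ ≈ 54.74°.
L_z,max = lℏ = 3ℏ.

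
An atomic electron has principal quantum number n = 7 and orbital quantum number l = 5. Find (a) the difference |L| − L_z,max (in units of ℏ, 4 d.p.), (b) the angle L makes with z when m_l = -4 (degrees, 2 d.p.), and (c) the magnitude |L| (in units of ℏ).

|L| − L_z,max = (√30 − 5)ℏ ≈ 0.4772ℏ.
For m_l = -4: cos θ = -4/√30, θ ≈ 136.91°.
|L| = ℏ√(5·6) = √30 ℏ ≈ 5.477ℏ.

|L|−L_z,max ≈ 0.4772ℏ; θ(m_l=-4) ≈ 136.91°; |L| = √30 ℏ ≈ 5.477ℏ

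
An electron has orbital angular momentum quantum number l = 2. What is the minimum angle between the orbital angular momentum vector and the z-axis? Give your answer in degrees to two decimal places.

|L| = √(l(l+1)) ℏ = √6 ℏ.
The smallest angle corresponds to the largest L_z, i.e. m_l = l = 2, giving L_z = 2ℏ.
cos θ_min = 2/√6, so θ_min ≈ 35.26°.

θ_min ≈ 35.26°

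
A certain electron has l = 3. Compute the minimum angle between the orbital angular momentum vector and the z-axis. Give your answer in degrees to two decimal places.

|L|² = l(l+1)ℏ² = 12ℏ², so |L| = 2√3 ℏ.
The smallest angle corresponds to the largest L_z, i.e. m_l = l = 3, giving L_z = 3ℏ.
cos θ_min = 3/√12, so θ_min ≈ 30.00°.

θ_min ≈ 30.00°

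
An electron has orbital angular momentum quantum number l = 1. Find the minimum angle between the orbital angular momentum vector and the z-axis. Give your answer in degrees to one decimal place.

|L| = ℏ√(l(l+1)) = √2 ℏ.
The smallest angle corresponds to the largest L_z, i.e. m_l = l = 1, giving L_z = 1ℏ.
cos θ_min = 1/√2, so θ_min ≈ 45.0°.

θ_min ≈ 45.0°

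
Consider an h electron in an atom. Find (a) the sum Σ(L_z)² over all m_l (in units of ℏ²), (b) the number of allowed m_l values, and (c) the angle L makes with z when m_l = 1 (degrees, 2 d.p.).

Σ(L_z)² = 110 ℏ²; 11 values; θ(m_l=1) ≈ 79.48°

For an h orbital, l = 5.
Σ m_l² = 110, so Σ(L_z)² = 110 ℏ².
There are 2l+1 = 11 values of m_l.
For m_l = 1: cos θ = 1/√30, θ ≈ 79.48°.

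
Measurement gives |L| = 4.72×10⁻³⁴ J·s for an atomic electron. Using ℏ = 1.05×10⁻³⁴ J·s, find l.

Dividing by ℏ: |L|/ℏ ≈ 4.495.
l(l+1) ≈ 4.495² ≈ 20.21, so l = 4.

l = 4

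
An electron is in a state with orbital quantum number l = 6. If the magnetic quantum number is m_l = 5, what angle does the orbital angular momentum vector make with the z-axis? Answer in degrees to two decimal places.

θ ≈ 39.51°

|L| = √(l(l+1)) ℏ = √42 ℏ.
L_z = m_l ℏ = 5ℏ.
cos θ = L_z/|L| = 5/√42, so θ ≈ 39.51°.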